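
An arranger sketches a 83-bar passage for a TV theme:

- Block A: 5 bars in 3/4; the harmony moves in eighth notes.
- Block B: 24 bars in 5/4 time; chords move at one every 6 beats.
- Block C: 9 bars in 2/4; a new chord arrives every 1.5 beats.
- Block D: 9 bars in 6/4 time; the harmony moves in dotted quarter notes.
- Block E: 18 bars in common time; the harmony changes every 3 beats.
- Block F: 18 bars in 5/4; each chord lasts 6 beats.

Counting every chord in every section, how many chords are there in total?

A has 15 beats and chords last 0.5 each, so 30 chords.
B has 120 beats and chords last 6 each, so 20 chords.
C has 18 beats and chords last 1.5 each, so 12 chords.
D has 54 beats and chords last 1.5 each, so 36 chords.
E has 72 beats and chords last 3 each, so 24 chords.
F has 90 beats and chords last 6 each, so 15 chords.
Total: 30 + 20 + 12 + 36 + 24 + 15 = 137.

137 chords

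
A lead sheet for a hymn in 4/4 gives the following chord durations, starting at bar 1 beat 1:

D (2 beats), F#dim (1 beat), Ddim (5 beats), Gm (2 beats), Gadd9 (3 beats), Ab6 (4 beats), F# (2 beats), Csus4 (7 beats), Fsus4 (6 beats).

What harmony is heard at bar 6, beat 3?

Csus4

Beat 3 of bar 6 is beat (6−1)×4 + 3 = 23 overall.
Running totals: D ends at 2, F#dim ends at 3, Ddim ends at 8, Gm ends at 10, Gadd9 ends at 13, Ab6 ends at 17, F# ends at 19, Csus4 ends at 26.
Beat 23 falls within Csus4.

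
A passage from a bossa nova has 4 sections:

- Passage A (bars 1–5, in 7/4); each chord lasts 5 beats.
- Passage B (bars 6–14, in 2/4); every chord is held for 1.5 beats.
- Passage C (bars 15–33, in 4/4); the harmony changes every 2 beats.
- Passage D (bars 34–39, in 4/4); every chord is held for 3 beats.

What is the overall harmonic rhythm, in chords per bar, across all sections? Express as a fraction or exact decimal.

A: 5 bars of 7 beats is 35 beats; at 5 beats each that's 7 chords.
B: 9 bars of 2 beats is 18 beats; at 1.5 beats each that's 12 chords.
C: 19 bars of 4 beats is 76 beats; at 2 beats each that's 38 chords.
D: 6 bars of 4 beats is 24 beats; at 3 beats each that's 8 chords.
Overall: 65 chords over 39 bars → 65/39 = 5/3 chords per bar.

5/3 chords per bar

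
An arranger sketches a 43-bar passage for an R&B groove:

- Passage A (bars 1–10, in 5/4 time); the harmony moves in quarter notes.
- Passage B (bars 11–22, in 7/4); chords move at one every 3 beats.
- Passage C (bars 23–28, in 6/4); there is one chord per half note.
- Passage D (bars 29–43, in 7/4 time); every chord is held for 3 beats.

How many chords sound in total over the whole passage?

A has 50 beats and chords last 1 each, so 50 chords.
B has 84 beats and chords last 3 each, so 28 chords.
C has 36 beats and chords last 2 each, so 18 chords.
D has 105 beats and chords last 3 each, so 35 chords.
Total: 50 + 28 + 18 + 35 = 131.

131 chords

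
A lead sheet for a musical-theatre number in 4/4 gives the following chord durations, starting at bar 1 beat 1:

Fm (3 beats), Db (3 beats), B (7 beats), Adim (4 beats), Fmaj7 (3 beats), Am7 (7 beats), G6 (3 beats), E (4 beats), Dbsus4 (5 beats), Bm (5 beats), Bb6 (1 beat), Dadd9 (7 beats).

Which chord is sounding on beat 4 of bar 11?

Bm

Beat 4 of bar 11 is beat (11−1)×4 + 4 = 44 overall.
Running totals: Fm ends at 3, Db ends at 6, B ends at 13, Adim ends at 17, Fmaj7 ends at 20, Am7 ends at 27, G6 ends at 30, E ends at 34, Dbsus4 ends at 39, Bm ends at 44.
Beat 44 falls within Bm.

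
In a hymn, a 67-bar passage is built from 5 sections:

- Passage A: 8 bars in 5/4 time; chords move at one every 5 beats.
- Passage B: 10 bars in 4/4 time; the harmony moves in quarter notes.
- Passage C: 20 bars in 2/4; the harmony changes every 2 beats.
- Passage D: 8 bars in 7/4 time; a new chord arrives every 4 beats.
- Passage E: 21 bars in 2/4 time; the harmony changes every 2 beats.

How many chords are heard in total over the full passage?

103 chords

A: 8 bars × 5 beats = 40 beats; 5 beats/chord → 8 chords.
B: 10 bars × 4 beats = 40 beats; 1 beat/chord → 40 chords.
C: 20 bars × 2 beats = 40 beats; 2 beats/chord → 20 chords.
D: 8 bars × 7 beats = 56 beats; 4 beats/chord → 14 chords.
E: 21 bars × 2 beats = 42 beats; 2 beats/chord → 21 chords.
Total: 8 + 40 + 20 + 14 + 21 = 103.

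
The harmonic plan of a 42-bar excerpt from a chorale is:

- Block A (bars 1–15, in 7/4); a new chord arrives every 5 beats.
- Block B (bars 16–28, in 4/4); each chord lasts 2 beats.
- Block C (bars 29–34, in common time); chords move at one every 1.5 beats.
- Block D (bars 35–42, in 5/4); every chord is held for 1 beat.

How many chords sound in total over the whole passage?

103 chords

A: 15·7 = 105 beats, 105/5 = 21 chords.
B: 13·4 = 52 beats, 52/2 = 26 chords.
C: 6·4 = 24 beats, 24/1.5 = 16 chords.
D: 8·5 = 40 beats, 40/1 = 40 chords.
Total: 21 + 26 + 16 + 40 = 103.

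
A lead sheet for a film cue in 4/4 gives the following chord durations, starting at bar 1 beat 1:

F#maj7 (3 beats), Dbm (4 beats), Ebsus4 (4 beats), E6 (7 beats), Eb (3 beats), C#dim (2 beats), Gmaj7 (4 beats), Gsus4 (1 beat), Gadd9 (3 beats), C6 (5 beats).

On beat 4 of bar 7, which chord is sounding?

Beat 4 of bar 7 is beat (7−1)×4 + 4 = 28 overall.
Running totals: F#maj7 ends at 3, Dbm ends at 7, Ebsus4 ends at 11, E6 ends at 18, Eb ends at 21, C#dim ends at 23, Gmaj7 ends at 27, Gsus4 ends at 28.
Beat 28 falls within Gsus4.

Gsus4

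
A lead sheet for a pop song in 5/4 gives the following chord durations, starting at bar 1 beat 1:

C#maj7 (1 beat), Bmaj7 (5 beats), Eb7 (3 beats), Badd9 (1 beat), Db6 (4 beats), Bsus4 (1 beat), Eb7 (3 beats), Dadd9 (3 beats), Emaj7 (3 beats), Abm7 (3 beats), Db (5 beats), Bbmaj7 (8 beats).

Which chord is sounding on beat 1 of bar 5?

Beat 1 of bar 5 is beat (5−1)×5 + 1 = 21 overall.
Running totals: C#maj7 ends at 1, Bmaj7 ends at 6, Eb7 ends at 9, Badd9 ends at 10, Db6 ends at 14, Bsus4 ends at 15, Eb7 ends at 18, Dadd9 ends at 21.
Beat 21 falls within Dadd9.

Dadd9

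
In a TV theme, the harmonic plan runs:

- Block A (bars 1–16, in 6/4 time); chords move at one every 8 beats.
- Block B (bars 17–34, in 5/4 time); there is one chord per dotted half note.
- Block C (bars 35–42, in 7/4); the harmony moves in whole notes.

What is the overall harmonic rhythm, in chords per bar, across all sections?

A: 16 × 6 = 96 beats ÷ 8 = 12 chords.
B: 18 × 5 = 90 beats ÷ 3 = 30 chords.
C: 8 × 7 = 56 beats ÷ 4 = 14 chords.
Overall: 56 chords over 42 bars → 56/42 = 4/3 chords per bar.

4/3 chords per bar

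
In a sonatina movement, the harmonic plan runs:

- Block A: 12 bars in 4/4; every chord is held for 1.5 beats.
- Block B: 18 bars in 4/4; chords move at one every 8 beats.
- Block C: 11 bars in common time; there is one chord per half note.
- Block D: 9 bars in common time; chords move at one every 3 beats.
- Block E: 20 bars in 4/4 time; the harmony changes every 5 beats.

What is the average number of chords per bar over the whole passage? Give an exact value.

1.3 chords per bar

A: 12 bars of 4 beats is 48 beats; at 1.5 beats each that's 32 chords.
B: 18 bars of 4 beats is 72 beats; at 8 beats each that's 9 chords.
C: 11 bars of 4 beats is 44 beats; at 2 beats each that's 22 chords.
D: 9 bars of 4 beats is 36 beats; at 3 beats each that's 12 chords.
E: 20 bars of 4 beats is 80 beats; at 5 beats each that's 16 chords.
Overall: 91 chords over 70 bars → 91/70 = 1.3 chords per bar.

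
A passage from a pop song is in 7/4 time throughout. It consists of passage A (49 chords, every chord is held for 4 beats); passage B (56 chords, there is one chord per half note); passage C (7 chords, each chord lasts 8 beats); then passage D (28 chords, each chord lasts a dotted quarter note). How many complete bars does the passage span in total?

58 bars

A: 49 × 4 = 196 beats = 28 bars.
B: 56 × 2 = 112 beats = 16 bars.
C: 7 × 8 = 56 beats = 8 bars.
D: 28 × 1.5 = 42 beats = 6 bars.
Total: 28 + 16 + 8 + 6 = 58 bars.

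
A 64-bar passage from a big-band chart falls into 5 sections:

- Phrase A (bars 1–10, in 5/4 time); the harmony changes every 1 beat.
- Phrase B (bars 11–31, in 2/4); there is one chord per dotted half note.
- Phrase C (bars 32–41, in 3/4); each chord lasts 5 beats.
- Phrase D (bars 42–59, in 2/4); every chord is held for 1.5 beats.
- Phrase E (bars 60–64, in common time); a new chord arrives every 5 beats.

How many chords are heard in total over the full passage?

A: 10 bars × 5 beats = 50 beats; 1 beat/chord → 50 chords.
B: 21 bars × 2 beats = 42 beats; 3 beats/chord → 14 chords.
C: 10 bars × 3 beats = 30 beats; 5 beats/chord → 6 chords.
D: 18 bars × 2 beats = 36 beats; 1.5 beats/chord → 24 chords.
E: 5 bars × 4 beats = 20 beats; 5 beats/chord → 4 chords.
Total: 50 + 14 + 6 + 24 + 4 = 98.

98 chords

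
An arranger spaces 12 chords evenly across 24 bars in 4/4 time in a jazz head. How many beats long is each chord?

24 bars × 4 beats/bar = 96 beats total.
96 beats ÷ 12 chords = 8 beats per chord.

8 beats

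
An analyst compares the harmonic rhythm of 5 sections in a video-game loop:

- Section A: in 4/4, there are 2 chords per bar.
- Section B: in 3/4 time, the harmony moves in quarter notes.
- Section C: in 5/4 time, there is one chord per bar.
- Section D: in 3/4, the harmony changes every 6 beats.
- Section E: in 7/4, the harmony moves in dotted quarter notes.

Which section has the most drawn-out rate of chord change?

Section D

A: 4 beats/bar ÷ 2 beats/chord = 2 chords/bar.
B: 3 beats/bar ÷ 1 beat/chord = 3 chords/bar.
C: 5 beats/bar ÷ 5 beats/chord = 1 chord/bar.
D: 3 beats/bar ÷ 6 beats/chord = 0.5 chords/bar.
E: 7 beats/bar ÷ 1.5 beats/chord = 14/3 chords/bar.
Slowest is D at 0.5 chords/bar.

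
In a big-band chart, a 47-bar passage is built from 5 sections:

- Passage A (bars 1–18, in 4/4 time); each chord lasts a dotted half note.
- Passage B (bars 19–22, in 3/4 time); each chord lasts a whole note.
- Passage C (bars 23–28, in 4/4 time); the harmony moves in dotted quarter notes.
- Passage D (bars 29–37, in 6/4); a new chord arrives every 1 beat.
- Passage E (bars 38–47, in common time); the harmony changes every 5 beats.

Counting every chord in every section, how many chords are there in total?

A: 18·4 = 72 beats, 72/3 = 24 chords.
B: 4·3 = 12 beats, 12/4 = 3 chords.
C: 6·4 = 24 beats, 24/1.5 = 16 chords.
D: 9·6 = 54 beats, 54/1 = 54 chords.
E: 10·4 = 40 beats, 40/5 = 8 chords.
Total: 24 + 3 + 16 + 54 + 8 = 105.

105 chords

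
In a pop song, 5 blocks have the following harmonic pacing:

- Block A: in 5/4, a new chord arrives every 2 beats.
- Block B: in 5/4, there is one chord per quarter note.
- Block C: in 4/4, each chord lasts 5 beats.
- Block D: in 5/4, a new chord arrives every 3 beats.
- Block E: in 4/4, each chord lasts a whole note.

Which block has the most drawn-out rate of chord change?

A: 5/2 = 2.5 chords/bar.
B: 5/1 = 5 chords/bar.
C: 4/5 = 0.8 chords/bar.
D: 5/3 = 5/3 chords/bar.
E: 4/4 = 1 chord/bar.
Slowest is C at 0.8 chords/bar.

Block C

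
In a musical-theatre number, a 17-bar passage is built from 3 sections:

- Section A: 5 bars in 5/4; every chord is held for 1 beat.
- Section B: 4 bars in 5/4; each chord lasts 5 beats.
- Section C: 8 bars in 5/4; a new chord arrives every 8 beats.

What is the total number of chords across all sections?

34 chords

A: 5 bars × 5 beats = 25 beats; 1 beat/chord → 25 chords.
B: 4 bars × 5 beats = 20 beats; 5 beats/chord → 4 chords.
C: 8 bars × 5 beats = 40 beats; 8 beats/chord → 5 chords.
Total: 25 + 4 + 5 = 34.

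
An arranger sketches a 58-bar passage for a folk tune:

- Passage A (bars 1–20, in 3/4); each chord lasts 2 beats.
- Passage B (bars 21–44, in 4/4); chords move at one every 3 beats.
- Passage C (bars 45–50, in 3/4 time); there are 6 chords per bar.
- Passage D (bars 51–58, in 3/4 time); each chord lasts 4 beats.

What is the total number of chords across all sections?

104 chords

A: 20 bars × 3 beats = 60 beats; 2 beats/chord → 30 chords.
B: 24 bars × 4 beats = 96 beats; 3 beats/chord → 32 chords.
C: 6 bars × 3 beats = 18 beats; 0.5 beats/chord → 36 chords.
D: 8 bars × 3 beats = 24 beats; 4 beats/chord → 6 chords.
Total: 30 + 32 + 36 + 6 = 104.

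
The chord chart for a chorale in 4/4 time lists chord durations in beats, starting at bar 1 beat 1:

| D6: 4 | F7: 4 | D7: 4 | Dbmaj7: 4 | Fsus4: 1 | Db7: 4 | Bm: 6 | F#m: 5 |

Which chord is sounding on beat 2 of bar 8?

Beat 2 of bar 8 is beat (8−1)×4 + 2 = 30 overall.
Running totals: D6 ends at 4, F7 ends at 8, D7 ends at 12, Dbmaj7 ends at 16, Fsus4 ends at 17, Db7 ends at 21, Bm ends at 27, F#m ends at 32.
Beat 30 falls within F#m.

F#m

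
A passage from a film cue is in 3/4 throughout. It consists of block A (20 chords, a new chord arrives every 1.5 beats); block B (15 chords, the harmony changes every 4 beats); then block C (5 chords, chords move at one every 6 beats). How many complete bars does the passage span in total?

A: 20 × 1.5 = 30 beats = 10 bars.
B: 15 × 4 = 60 beats = 20 bars.
C: 5 × 6 = 30 beats = 10 bars.
Total: 10 + 20 + 10 = 40 bars.

40 bars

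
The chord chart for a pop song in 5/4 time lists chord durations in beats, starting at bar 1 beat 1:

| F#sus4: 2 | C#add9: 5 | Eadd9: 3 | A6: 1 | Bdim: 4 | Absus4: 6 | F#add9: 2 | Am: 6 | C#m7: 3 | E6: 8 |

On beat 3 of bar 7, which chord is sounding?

Beat 3 of bar 7 is beat (7−1)×5 + 3 = 33 overall.
Running totals: F#sus4 ends at 2, C#add9 ends at 7, Eadd9 ends at 10, A6 ends at 11, Bdim ends at 15, Absus4 ends at 21, F#add9 ends at 23, Am ends at 29, C#m7 ends at 32, E6 ends at 40.
Beat 33 falls within E6.

E6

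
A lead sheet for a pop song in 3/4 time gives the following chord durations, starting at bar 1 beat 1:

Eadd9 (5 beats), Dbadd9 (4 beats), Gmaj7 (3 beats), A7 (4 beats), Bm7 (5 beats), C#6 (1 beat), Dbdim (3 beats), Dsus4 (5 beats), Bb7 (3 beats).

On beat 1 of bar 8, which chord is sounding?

C#6

Beat 1 of bar 8 is beat (8−1)×3 + 1 = 22 overall.
Running totals: Eadd9 ends at 5, Dbadd9 ends at 9, Gmaj7 ends at 12, A7 ends at 16, Bm7 ends at 21, C#6 ends at 22.
Beat 22 falls within C#6.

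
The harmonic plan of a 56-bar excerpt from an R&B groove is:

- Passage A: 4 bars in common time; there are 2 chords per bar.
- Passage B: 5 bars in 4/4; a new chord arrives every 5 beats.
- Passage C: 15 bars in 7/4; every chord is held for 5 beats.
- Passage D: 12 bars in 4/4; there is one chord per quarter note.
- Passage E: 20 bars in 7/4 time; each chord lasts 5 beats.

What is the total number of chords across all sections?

A: 4 bars × 4 beats = 16 beats; 2 beats/chord → 8 chords.
B: 5 bars × 4 beats = 20 beats; 5 beats/chord → 4 chords.
C: 15 bars × 7 beats = 105 beats; 5 beats/chord → 21 chords.
D: 12 bars × 4 beats = 48 beats; 1 beat/chord → 48 chords.
E: 20 bars × 7 beats = 140 beats; 5 beats/chord → 28 chords.
Total: 8 + 4 + 21 + 48 + 28 = 109.

109 chords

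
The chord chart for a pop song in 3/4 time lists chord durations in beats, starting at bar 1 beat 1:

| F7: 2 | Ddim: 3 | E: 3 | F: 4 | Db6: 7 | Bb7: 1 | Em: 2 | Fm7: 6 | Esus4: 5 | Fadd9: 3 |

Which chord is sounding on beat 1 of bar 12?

Fadd9

Beat 1 of bar 12 is beat (12−1)×3 + 1 = 34 overall.
Running totals: F7 ends at 2, Ddim ends at 5, E ends at 8, F ends at 12, Db6 ends at 19, Bb7 ends at 20, Em ends at 22, Fm7 ends at 28, Esus4 ends at 33, Fadd9 ends at 36.
Beat 34 falls within Fadd9.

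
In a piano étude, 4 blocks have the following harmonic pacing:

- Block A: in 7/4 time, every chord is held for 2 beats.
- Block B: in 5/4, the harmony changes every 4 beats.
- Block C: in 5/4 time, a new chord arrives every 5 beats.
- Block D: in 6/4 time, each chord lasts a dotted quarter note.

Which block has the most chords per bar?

A: 7 beats/bar ÷ 2 beats/chord = 3.5 chords/bar.
B: 5 beats/bar ÷ 4 beats/chord = 1.25 chords/bar.
C: 5 beats/bar ÷ 5 beats/chord = 1 chord/bar.
D: 6 beats/bar ÷ 1.5 beats/chord = 4 chords/bar.
Fastest is D at 4 chords/bar.

Block D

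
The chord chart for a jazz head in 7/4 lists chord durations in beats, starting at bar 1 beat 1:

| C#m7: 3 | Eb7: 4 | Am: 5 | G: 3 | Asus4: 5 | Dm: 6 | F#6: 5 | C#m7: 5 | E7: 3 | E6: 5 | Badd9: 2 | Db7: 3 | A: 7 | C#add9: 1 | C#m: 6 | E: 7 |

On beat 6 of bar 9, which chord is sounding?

Beat 6 of bar 9 is beat (9−1)×7 + 6 = 62 overall.
Running totals: C#m7 ends at 3, Eb7 ends at 7, Am ends at 12, G ends at 15, Asus4 ends at 20, Dm ends at 26, F#6 ends at 31, C#m7 ends at 36, E7 ends at 39, E6 ends at 44, Badd9 ends at 46, Db7 ends at 49, A ends at 56, C#add9 ends at 57, C#m ends at 63.
Beat 62 falls within C#m.

C#m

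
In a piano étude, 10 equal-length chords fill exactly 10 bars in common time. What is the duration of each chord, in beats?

4 beats

10 bars × 4 beats/bar = 40 beats total.
40 beats ÷ 10 chords = 4 beats per chord.
(That is a whole note.)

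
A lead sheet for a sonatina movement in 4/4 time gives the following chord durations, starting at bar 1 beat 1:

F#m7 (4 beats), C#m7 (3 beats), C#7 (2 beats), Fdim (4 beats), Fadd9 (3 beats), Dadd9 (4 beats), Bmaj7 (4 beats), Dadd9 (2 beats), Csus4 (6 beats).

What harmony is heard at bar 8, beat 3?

Beat 3 of bar 8 is beat (8−1)×4 + 3 = 31 overall.
Running totals: F#m7 ends at 4, C#m7 ends at 7, C#7 ends at 9, Fdim ends at 13, Fadd9 ends at 16, Dadd9 ends at 20, Bmaj7 ends at 24, Dadd9 ends at 26, Csus4 ends at 32.
Beat 31 falls within Csus4.

Csus4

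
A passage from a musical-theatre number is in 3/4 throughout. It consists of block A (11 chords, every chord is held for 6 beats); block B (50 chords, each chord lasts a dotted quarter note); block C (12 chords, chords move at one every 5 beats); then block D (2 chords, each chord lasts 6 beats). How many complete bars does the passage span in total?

71 bars

A: 11 × 6 = 66 beats = 22 bars.
B: 50 × 1.5 = 75 beats = 25 bars.
C: 12 × 5 = 60 beats = 20 bars.
D: 2 × 6 = 12 beats = 4 bars.
Total: 22 + 25 + 20 + 4 = 71 bars.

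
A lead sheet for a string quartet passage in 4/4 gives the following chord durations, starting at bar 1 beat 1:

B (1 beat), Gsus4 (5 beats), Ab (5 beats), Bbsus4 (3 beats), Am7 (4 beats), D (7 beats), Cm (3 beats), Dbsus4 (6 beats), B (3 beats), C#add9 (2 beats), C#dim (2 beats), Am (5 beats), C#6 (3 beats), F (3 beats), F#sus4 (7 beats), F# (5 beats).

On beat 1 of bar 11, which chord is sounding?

Beat 1 of bar 11 is beat (11−1)×4 + 1 = 41 overall.
Running totals: B ends at 1, Gsus4 ends at 6, Ab ends at 11, Bbsus4 ends at 14, Am7 ends at 18, D ends at 25, Cm ends at 28, Dbsus4 ends at 34, B ends at 37, C#add9 ends at 39, C#dim ends at 41.
Beat 41 falls within C#dim.

C#dim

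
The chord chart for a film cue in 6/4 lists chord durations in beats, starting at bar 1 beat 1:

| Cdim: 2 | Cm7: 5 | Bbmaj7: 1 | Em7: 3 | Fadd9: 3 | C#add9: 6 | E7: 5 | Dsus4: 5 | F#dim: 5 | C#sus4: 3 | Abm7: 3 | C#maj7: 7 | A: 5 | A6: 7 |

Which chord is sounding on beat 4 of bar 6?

Beat 4 of bar 6 is beat (6−1)×6 + 4 = 34 overall.
Running totals: Cdim ends at 2, Cm7 ends at 7, Bbmaj7 ends at 8, Em7 ends at 11, Fadd9 ends at 14, C#add9 ends at 20, E7 ends at 25, Dsus4 ends at 30, F#dim ends at 35.
Beat 34 falls within F#dim.

F#dim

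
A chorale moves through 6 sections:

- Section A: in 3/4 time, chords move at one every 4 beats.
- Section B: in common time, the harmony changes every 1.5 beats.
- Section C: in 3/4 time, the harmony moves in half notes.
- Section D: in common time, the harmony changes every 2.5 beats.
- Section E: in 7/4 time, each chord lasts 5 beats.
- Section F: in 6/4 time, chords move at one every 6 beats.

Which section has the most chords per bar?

Section B

A: 3 beats/bar ÷ 4 beats/chord = 0.75 chords/bar.
B: 4 beats/bar ÷ 1.5 beats/chord = 8/3 chords/bar.
C: 3 beats/bar ÷ 2 beats/chord = 1.5 chords/bar.
D: 4 beats/bar ÷ 2.5 beats/chord = 1.6 chords/bar.
E: 7 beats/bar ÷ 5 beats/chord = 1.4 chords/bar.
F: 6 beats/bar ÷ 6 beats/chord = 1 chord/bar.
Fastest is B at 8/3 chords/bar.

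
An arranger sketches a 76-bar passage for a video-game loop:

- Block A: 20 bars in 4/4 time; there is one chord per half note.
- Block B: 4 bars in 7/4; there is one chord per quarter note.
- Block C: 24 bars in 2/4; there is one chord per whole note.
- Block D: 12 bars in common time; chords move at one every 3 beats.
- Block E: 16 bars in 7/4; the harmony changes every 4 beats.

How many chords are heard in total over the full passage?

124 chords

A: 20 bars × 4 beats = 80 beats; 2 beats/chord → 40 chords.
B: 4 bars × 7 beats = 28 beats; 1 beat/chord → 28 chords.
C: 24 bars × 2 beats = 48 beats; 4 beats/chord → 12 chords.
D: 12 bars × 4 beats = 48 beats; 3 beats/chord → 16 chords.
E: 16 bars × 7 beats = 112 beats; 4 beats/chord → 28 chords.
Total: 40 + 28 + 12 + 16 + 28 = 124.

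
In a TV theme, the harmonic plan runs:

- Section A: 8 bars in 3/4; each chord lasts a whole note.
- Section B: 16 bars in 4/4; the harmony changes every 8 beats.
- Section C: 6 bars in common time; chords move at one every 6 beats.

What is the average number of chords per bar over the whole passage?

A: 8 × 3 = 24 beats ÷ 4 = 6 chords.
B: 16 × 4 = 64 beats ÷ 8 = 8 chords.
C: 6 × 4 = 24 beats ÷ 6 = 4 chords.
Overall: 18 chords over 30 bars → 18/30 = 0.6 chords per bar.

0.6 chords per bar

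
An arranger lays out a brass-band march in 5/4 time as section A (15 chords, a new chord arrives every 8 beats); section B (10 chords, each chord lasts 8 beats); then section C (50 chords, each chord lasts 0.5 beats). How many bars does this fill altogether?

A: 15 × 8 = 120 beats = 24 bars.
B: 10 × 8 = 80 beats = 16 bars.
C: 50 × 0.5 = 25 beats = 5 bars.
Total: 24 + 16 + 5 = 45 bars.

45 bars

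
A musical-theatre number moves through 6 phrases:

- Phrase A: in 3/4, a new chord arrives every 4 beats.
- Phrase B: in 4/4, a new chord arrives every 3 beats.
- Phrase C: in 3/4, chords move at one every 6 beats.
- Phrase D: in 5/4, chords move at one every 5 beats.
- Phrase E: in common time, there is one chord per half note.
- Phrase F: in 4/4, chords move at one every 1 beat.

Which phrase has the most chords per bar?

Phrase F

A: 3 beats/bar ÷ 4 beats/chord = 0.75 chords/bar.
B: 4 beats/bar ÷ 3 beats/chord = 4/3 chords/bar.
C: 3 beats/bar ÷ 6 beats/chord = 0.5 chords/bar.
D: 5 beats/bar ÷ 5 beats/chord = 1 chord/bar.
E: 4 beats/bar ÷ 2 beats/chord = 2 chords/bar.
F: 4 beats/bar ÷ 1 beat/chord = 4 chords/bar.
Fastest is F at 4 chords/bar.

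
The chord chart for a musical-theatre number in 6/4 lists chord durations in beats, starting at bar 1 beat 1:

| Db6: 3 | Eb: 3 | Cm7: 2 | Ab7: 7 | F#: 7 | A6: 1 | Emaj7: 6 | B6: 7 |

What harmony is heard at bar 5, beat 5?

Beat 5 of bar 5 is beat (5−1)×6 + 5 = 29 overall.
Running totals: Db6 ends at 3, Eb ends at 6, Cm7 ends at 8, Ab7 ends at 15, F# ends at 22, A6 ends at 23, Emaj7 ends at 29.
Beat 29 falls within Emaj7.

Emaj7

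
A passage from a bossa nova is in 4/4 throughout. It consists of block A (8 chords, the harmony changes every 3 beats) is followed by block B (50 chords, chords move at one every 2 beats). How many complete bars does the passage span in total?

A: 8 × 3 = 24 beats = 6 bars.
B: 50 × 2 = 100 beats = 25 bars.
Total: 6 + 25 = 31 bars.

31 bars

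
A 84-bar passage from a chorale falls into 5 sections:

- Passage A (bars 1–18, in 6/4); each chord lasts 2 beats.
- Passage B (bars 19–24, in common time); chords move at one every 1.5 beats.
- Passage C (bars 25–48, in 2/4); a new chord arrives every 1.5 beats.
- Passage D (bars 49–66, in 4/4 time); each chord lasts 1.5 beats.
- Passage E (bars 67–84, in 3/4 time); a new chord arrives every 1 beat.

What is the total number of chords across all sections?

A has 108 beats and chords last 2 each, so 54 chords.
B has 24 beats and chords last 1.5 each, so 16 chords.
C has 48 beats and chords last 1.5 each, so 32 chords.
D has 72 beats and chords last 1.5 each, so 48 chords.
E has 54 beats and chords last 1 each, so 54 chords.
Total: 54 + 16 + 32 + 48 + 54 = 204.

204 chords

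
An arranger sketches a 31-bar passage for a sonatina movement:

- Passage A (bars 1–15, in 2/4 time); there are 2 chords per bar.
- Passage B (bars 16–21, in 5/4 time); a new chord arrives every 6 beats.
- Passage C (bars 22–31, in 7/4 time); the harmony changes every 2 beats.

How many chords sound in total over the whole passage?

70 chords

A: 15 bars × 2 beats = 30 beats; 1 beat/chord → 30 chords.
B: 6 bars × 5 beats = 30 beats; 6 beats/chord → 5 chords.
C: 10 bars × 7 beats = 70 beats; 2 beats/chord → 35 chords.
Total: 30 + 5 + 35 = 70.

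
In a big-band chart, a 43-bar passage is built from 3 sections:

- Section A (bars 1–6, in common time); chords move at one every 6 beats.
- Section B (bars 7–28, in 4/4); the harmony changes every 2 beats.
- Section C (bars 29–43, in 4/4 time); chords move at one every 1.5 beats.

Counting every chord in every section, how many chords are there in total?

88 chords

A: 6 bars × 4 beats = 24 beats; 6 beats/chord → 4 chords.
B: 22 bars × 4 beats = 88 beats; 2 beats/chord → 44 chords.
C: 15 bars × 4 beats = 60 beats; 1.5 beats/chord → 40 chords.
Total: 4 + 44 + 40 = 88.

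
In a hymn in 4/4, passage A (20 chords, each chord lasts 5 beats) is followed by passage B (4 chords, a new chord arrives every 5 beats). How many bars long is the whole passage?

30 bars

A: 20 × 5 = 100 beats = 25 bars.
B: 4 × 5 = 20 beats = 5 bars.
Total: 25 + 5 = 30 bars.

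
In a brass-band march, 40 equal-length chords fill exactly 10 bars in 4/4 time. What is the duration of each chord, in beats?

1 beat

10 bars × 4 beats/bar = 40 beats total.
40 beats ÷ 40 chords = 1 beats per chord.
(That is a quarter note.)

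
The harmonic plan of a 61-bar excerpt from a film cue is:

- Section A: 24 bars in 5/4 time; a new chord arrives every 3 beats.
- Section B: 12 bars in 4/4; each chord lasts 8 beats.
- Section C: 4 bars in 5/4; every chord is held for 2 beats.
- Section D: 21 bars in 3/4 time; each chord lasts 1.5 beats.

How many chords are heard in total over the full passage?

A: 24·5 = 120 beats, 120/3 = 40 chords.
B: 12·4 = 48 beats, 48/8 = 6 chords.
C: 4·5 = 20 beats, 20/2 = 10 chords.
D: 21·3 = 63 beats, 63/1.5 = 42 chords.
Total: 40 + 6 + 10 + 42 = 98.

98 chords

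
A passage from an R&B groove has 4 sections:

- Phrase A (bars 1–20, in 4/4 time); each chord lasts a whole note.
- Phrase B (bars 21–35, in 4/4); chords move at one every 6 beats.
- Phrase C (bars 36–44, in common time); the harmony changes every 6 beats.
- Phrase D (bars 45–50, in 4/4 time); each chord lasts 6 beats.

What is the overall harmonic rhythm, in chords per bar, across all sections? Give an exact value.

0.8 chords per bar

A: 20 bars of 4 beats is 80 beats; at 4 beats each that's 20 chords.
B: 15 bars of 4 beats is 60 beats; at 6 beats each that's 10 chords.
C: 9 bars of 4 beats is 36 beats; at 6 beats each that's 6 chords.
D: 6 bars of 4 beats is 24 beats; at 6 beats each that's 4 chords.
Overall: 40 chords over 50 bars → 40/50 = 0.8 chords per bar.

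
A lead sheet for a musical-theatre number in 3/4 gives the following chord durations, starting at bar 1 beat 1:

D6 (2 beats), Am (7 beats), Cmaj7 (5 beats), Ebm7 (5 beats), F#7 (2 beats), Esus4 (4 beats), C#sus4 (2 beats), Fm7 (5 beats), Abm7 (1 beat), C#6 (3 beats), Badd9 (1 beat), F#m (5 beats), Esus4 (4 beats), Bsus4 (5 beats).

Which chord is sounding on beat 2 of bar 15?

Beat 2 of bar 15 is beat (15−1)×3 + 2 = 44 overall.
Running totals: D6 ends at 2, Am ends at 9, Cmaj7 ends at 14, Ebm7 ends at 19, F#7 ends at 21, Esus4 ends at 25, C#sus4 ends at 27, Fm7 ends at 32, Abm7 ends at 33, C#6 ends at 36, Badd9 ends at 37, F#m ends at 42, Esus4 ends at 46.
Beat 44 falls within Esus4.

Esus4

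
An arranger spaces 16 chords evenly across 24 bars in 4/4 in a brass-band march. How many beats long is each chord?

24 bars × 4 beats/bar = 96 beats total.
96 beats ÷ 16 chords = 6 beats per chord.

6 beats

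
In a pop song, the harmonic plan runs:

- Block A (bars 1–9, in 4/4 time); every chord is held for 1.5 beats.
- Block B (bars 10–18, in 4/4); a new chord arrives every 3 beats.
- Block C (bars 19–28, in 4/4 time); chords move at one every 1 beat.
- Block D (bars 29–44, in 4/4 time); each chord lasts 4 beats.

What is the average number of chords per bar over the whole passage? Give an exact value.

A: 9 bars of 4 beats is 36 beats; at 1.5 beats each that's 24 chords.
B: 9 bars of 4 beats is 36 beats; at 3 beats each that's 12 chords.
C: 10 bars of 4 beats is 40 beats; at 1 beat each that's 40 chords.
D: 16 bars of 4 beats is 64 beats; at 4 beats each that's 16 chords.
Overall: 92 chords over 44 bars → 92/44 = 23/11 chords per bar.

23/11 chords per bar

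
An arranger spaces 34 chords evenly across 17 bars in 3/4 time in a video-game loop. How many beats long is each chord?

1.5 beats

17 bars × 3 beats/bar = 51 beats total.
51 beats ÷ 34 chords = 1.5 beats per chord.
(That is a dotted quarter note.)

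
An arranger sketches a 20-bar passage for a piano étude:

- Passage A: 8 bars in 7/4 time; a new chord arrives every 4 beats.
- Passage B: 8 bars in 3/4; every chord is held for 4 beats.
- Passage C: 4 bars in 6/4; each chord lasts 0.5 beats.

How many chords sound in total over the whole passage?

68 chords

A has 56 beats and chords last 4 each, so 14 chords.
B has 24 beats and chords last 4 each, so 6 chords.
C has 24 beats and chords last 0.5 each, so 48 chords.
Total: 14 + 6 + 48 = 68.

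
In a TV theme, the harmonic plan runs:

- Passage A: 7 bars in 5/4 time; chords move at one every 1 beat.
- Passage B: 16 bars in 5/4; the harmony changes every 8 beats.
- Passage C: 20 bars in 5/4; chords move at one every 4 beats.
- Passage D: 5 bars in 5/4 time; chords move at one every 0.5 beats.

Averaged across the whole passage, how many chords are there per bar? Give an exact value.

A: 7 bars of 5 beats is 35 beats; at 1 beat each that's 35 chords.
B: 16 bars of 5 beats is 80 beats; at 8 beats each that's 10 chords.
C: 20 bars of 5 beats is 100 beats; at 4 beats each that's 25 chords.
D: 5 bars of 5 beats is 25 beats; at 0.5 beats each that's 50 chords.
Overall: 120 chords over 48 bars → 120/48 = 2.5 chords per bar.

2.5 chords per bar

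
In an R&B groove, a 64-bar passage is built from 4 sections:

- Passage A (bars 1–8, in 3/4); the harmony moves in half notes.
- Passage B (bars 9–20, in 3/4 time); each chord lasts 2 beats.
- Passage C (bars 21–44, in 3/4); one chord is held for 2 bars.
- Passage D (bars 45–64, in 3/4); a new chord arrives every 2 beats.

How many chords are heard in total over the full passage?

72 chords

A: 8·3 = 24 beats, 24/2 = 12 chords.
B: 12·3 = 36 beats, 36/2 = 18 chords.
C: 24·3 = 72 beats, 72/6 = 12 chords.
D: 20·3 = 60 beats, 60/2 = 30 chords.
Total: 12 + 18 + 12 + 30 = 72.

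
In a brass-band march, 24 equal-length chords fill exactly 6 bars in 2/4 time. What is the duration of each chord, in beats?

6 bars × 2 beats/bar = 12 beats total.
12 beats ÷ 24 chords = 0.5 beats per chord.
(That is an eighth note.)

0.5 beats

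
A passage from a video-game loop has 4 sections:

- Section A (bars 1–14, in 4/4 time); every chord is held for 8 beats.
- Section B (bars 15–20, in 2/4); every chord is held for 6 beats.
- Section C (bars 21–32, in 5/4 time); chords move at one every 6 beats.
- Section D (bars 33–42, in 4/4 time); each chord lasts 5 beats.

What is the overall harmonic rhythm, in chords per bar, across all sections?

A: 14 bars of 4 beats is 56 beats; at 8 beats each that's 7 chords.
B: 6 bars of 2 beats is 12 beats; at 6 beats each that's 2 chords.
C: 12 bars of 5 beats is 60 beats; at 6 beats each that's 10 chords.
D: 10 bars of 4 beats is 40 beats; at 5 beats each that's 8 chords.
Overall: 27 chords over 42 bars → 27/42 = 9/14 chords per bar.

9/14 chords per bar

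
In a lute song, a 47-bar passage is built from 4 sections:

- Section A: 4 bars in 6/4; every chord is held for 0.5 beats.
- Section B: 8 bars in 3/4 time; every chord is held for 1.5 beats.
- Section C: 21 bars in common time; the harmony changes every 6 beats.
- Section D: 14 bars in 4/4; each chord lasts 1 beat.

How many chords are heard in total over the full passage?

134 chords

A: 4·6 = 24 beats, 24/0.5 = 48 chords.
B: 8·3 = 24 beats, 24/1.5 = 16 chords.
C: 21·4 = 84 beats, 84/6 = 14 chords.
D: 14·4 = 56 beats, 56/1 = 56 chords.
Total: 48 + 16 + 14 + 56 = 134.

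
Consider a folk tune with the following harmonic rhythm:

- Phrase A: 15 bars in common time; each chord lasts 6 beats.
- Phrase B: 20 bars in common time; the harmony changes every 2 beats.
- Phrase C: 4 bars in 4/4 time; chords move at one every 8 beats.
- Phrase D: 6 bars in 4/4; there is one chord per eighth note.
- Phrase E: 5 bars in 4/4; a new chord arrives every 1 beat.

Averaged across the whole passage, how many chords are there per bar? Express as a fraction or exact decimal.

2.4 chords per bar

A: 15 bars of 4 beats is 60 beats; at 6 beats each that's 10 chords.
B: 20 bars of 4 beats is 80 beats; at 2 beats each that's 40 chords.
C: 4 bars of 4 beats is 16 beats; at 8 beats each that's 2 chords.
D: 6 bars of 4 beats is 24 beats; at 0.5 beats each that's 48 chords.
E: 5 bars of 4 beats is 20 beats; at 1 beat each that's 20 chords.
Overall: 120 chords over 50 bars → 120/50 = 2.4 chords per bar.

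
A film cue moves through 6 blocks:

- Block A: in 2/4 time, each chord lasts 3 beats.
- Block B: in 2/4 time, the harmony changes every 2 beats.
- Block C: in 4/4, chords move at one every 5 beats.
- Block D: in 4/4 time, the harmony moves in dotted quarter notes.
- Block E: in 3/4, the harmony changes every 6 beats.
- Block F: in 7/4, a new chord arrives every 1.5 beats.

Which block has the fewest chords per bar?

Block E

A: 2/3 = 2/3 chords/bar.
B: 2/2 = 1 chord/bar.
C: 4/5 = 0.8 chords/bar.
D: 4/1.5 = 8/3 chords/bar.
E: 3/6 = 0.5 chords/bar.
F: 7/1.5 = 14/3 chords/bar.
Slowest is E at 0.5 chords/bar.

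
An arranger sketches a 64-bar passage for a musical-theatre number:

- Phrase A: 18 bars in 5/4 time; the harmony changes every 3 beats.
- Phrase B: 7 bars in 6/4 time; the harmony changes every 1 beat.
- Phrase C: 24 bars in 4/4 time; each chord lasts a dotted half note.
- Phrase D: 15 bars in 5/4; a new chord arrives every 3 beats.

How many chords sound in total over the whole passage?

129 chords

A has 90 beats and chords last 3 each, so 30 chords.
B has 42 beats and chords last 1 each, so 42 chords.
C has 96 beats and chords last 3 each, so 32 chords.
D has 75 beats and chords last 3 each, so 25 chords.
Total: 30 + 42 + 32 + 25 = 129.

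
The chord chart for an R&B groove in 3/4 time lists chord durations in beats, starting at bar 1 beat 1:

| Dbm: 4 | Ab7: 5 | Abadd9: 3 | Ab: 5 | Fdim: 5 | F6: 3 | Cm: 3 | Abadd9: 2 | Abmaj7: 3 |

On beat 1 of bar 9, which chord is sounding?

F6

Beat 1 of bar 9 is beat (9−1)×3 + 1 = 25 overall.
Running totals: Dbm ends at 4, Ab7 ends at 9, Abadd9 ends at 12, Ab ends at 17, Fdim ends at 22, F6 ends at 25.
Beat 25 falls within F6.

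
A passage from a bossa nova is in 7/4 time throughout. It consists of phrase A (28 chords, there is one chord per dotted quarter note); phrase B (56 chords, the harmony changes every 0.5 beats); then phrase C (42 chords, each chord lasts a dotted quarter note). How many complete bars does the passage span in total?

A: 28 × 1.5 = 42 beats = 6 bars.
B: 56 × 0.5 = 28 beats = 4 bars.
C: 42 × 1.5 = 63 beats = 9 bars.
Total: 6 + 4 + 9 = 19 bars.

19 bars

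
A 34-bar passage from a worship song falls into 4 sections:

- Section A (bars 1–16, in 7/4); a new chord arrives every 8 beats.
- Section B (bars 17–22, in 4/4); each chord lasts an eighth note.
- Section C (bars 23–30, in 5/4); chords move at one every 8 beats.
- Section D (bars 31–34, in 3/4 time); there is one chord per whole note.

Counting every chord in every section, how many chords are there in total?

70 chords

A: 16·7 = 112 beats, 112/8 = 14 chords.
B: 6·4 = 24 beats, 24/0.5 = 48 chords.
C: 8·5 = 40 beats, 40/8 = 5 chords.
D: 4·3 = 12 beats, 12/4 = 3 chords.
Total: 14 + 48 + 5 + 3 = 70.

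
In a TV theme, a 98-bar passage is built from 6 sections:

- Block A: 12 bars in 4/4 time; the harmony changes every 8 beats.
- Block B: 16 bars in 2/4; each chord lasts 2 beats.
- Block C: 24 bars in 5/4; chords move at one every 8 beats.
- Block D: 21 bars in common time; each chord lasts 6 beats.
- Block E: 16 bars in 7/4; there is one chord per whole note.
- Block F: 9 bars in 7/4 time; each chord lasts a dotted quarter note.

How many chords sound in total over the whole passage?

A has 48 beats and chords last 8 each, so 6 chords.
B has 32 beats and chords last 2 each, so 16 chords.
C has 120 beats and chords last 8 each, so 15 chords.
D has 84 beats and chords last 6 each, so 14 chords.
E has 112 beats and chords last 4 each, so 28 chords.
F has 63 beats and chords last 1.5 each, so 42 chords.
Total: 6 + 16 + 15 + 14 + 28 + 42 = 121.

121 chords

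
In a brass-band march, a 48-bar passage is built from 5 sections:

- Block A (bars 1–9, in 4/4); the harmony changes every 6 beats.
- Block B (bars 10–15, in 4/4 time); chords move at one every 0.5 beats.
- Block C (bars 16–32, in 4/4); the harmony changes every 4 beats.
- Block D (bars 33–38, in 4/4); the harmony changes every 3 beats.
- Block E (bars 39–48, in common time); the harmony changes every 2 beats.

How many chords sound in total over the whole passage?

A: 9 bars × 4 beats = 36 beats; 6 beats/chord → 6 chords.
B: 6 bars × 4 beats = 24 beats; 0.5 beats/chord → 48 chords.
C: 17 bars × 4 beats = 68 beats; 4 beats/chord → 17 chords.
D: 6 bars × 4 beats = 24 beats; 3 beats/chord → 8 chords.
E: 10 bars × 4 beats = 40 beats; 2 beats/chord → 20 chords.
Total: 6 + 48 + 17 + 8 + 20 = 99.

99 chords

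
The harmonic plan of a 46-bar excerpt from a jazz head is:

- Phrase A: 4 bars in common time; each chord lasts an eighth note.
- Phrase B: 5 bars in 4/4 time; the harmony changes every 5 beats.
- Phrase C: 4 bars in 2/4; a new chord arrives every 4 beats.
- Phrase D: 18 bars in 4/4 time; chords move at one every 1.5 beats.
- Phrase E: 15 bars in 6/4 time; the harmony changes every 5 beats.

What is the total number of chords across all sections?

104 chords

A: 4 bars × 4 beats = 16 beats; 0.5 beats/chord → 32 chords.
B: 5 bars × 4 beats = 20 beats; 5 beats/chord → 4 chords.
C: 4 bars × 2 beats = 8 beats; 4 beats/chord → 2 chords.
D: 18 bars × 4 beats = 72 beats; 1.5 beats/chord → 48 chords.
E: 15 bars × 6 beats = 90 beats; 5 beats/chord → 18 chords.
Total: 32 + 4 + 2 + 48 + 18 = 104.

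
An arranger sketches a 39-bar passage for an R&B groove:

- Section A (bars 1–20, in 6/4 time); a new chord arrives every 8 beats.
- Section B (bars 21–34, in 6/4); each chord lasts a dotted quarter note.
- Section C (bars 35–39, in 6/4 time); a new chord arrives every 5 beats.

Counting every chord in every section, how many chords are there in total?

77 chords

A: 20·6 = 120 beats, 120/8 = 15 chords.
B: 14·6 = 84 beats, 84/1.5 = 56 chords.
C: 5·6 = 30 beats, 30/5 = 6 chords.
Total: 15 + 56 + 6 = 77.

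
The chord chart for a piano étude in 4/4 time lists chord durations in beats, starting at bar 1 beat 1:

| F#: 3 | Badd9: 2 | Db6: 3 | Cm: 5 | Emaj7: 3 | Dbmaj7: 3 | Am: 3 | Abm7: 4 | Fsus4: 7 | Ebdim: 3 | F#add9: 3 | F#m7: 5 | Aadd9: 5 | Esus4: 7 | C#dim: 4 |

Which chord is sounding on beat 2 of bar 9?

Ebdim

Beat 2 of bar 9 is beat (9−1)×4 + 2 = 34 overall.
Running totals: F# ends at 3, Badd9 ends at 5, Db6 ends at 8, Cm ends at 13, Emaj7 ends at 16, Dbmaj7 ends at 19, Am ends at 22, Abm7 ends at 26, Fsus4 ends at 33, Ebdim ends at 36.
Beat 34 falls within Ebdim.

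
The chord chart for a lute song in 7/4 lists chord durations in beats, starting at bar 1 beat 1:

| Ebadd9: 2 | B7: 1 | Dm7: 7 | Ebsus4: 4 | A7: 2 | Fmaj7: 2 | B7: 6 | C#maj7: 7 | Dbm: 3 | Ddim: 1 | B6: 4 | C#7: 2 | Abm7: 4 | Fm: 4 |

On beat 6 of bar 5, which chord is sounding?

Dbm

Beat 6 of bar 5 is beat (5−1)×7 + 6 = 34 overall.
Running totals: Ebadd9 ends at 2, B7 ends at 3, Dm7 ends at 10, Ebsus4 ends at 14, A7 ends at 16, Fmaj7 ends at 18, B7 ends at 24, C#maj7 ends at 31, Dbm ends at 34.
Beat 34 falls within Dbm.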